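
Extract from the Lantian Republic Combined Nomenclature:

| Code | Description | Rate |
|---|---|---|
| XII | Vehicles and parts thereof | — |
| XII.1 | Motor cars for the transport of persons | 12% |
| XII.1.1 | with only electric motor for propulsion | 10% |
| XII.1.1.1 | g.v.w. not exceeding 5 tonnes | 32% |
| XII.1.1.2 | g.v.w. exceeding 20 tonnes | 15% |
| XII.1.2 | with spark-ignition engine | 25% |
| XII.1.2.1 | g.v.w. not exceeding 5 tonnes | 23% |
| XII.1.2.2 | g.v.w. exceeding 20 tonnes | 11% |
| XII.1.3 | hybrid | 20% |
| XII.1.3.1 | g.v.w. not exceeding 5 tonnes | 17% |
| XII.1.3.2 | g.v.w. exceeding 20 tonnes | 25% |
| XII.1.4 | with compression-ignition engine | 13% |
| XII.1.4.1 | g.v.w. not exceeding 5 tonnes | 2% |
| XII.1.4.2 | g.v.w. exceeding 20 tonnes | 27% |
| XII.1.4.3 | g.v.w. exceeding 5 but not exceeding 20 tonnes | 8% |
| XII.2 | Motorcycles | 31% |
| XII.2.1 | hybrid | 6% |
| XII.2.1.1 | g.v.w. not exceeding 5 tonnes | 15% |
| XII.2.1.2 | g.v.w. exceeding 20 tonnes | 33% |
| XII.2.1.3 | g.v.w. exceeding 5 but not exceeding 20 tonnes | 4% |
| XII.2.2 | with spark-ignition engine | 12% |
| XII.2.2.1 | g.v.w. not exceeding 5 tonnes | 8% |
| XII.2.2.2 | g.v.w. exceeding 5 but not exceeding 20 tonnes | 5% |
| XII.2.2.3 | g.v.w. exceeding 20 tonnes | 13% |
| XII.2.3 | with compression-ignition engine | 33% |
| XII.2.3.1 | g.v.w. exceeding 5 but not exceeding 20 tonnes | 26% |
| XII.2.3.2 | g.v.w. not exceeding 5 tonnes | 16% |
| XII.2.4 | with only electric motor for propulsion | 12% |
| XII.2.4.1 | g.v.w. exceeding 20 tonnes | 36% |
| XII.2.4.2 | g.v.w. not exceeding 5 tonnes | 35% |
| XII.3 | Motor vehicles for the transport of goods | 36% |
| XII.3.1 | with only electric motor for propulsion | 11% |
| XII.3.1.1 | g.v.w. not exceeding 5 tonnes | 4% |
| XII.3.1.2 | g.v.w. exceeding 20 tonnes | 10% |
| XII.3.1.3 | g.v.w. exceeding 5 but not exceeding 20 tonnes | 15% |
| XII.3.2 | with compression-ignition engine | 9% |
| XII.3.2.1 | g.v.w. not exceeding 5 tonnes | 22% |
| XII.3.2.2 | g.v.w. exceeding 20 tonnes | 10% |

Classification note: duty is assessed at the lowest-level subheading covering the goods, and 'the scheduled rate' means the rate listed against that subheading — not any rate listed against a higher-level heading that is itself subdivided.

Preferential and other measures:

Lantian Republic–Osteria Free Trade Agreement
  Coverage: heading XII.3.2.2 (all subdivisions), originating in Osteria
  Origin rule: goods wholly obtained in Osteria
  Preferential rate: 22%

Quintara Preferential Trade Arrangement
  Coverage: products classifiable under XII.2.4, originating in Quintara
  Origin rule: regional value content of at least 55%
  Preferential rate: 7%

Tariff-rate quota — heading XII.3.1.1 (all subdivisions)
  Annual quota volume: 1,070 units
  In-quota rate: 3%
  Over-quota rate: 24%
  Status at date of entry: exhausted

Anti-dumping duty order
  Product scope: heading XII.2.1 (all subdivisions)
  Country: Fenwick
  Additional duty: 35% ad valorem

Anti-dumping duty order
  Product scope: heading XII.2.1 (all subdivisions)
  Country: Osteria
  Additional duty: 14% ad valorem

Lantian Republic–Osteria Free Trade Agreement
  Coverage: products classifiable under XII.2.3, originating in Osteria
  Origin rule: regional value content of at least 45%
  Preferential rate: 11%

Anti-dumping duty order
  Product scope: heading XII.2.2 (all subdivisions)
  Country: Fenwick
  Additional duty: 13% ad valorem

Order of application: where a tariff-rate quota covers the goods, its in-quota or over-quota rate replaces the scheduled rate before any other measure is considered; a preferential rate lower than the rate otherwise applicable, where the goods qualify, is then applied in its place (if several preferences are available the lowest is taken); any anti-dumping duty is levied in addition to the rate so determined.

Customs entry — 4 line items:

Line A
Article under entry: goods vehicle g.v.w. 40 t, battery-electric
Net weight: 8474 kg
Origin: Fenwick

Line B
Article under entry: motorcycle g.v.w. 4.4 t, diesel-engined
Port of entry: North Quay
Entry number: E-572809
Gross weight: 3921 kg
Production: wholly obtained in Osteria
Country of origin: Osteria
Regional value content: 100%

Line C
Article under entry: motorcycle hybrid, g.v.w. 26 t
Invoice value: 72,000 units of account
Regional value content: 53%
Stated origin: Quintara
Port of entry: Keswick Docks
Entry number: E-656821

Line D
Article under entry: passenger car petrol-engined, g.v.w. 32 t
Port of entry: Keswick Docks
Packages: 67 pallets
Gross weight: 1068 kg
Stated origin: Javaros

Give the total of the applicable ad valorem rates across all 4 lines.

Line A: goods vehicle → XII.3; battery-electric → XII.3.1; g.v.w. 40 t → XII.3.1.2. Scheduled 10%. No special measure applies. → 10%.
Line B: motorcycle → XII.2; diesel-engined → XII.2.3; g.v.w. 4.4 t → XII.2.3.2. Scheduled 16%. Osteria agreement on XII.3.2.2: XII.2.3.2 not covered; Osteria agreement on XII.2.3: RVC ≥ 45% → 11% available; preferential 11%. → 11%.
Line C: motorcycle → XII.2; hybrid → XII.2.1; g.v.w. 26 t → XII.2.1.2. Scheduled 33%. Quintara agreement on XII.2.4: XII.2.1.2 not covered. → 33%.
Line D: passenger car → XII.1; petrol-engined → XII.1.2; g.v.w. 32 t → XII.1.2.2. Scheduled 11%. No special measure applies. → 11%.
Sum: 10% + 11% + 33% + 11% = 65%.

65%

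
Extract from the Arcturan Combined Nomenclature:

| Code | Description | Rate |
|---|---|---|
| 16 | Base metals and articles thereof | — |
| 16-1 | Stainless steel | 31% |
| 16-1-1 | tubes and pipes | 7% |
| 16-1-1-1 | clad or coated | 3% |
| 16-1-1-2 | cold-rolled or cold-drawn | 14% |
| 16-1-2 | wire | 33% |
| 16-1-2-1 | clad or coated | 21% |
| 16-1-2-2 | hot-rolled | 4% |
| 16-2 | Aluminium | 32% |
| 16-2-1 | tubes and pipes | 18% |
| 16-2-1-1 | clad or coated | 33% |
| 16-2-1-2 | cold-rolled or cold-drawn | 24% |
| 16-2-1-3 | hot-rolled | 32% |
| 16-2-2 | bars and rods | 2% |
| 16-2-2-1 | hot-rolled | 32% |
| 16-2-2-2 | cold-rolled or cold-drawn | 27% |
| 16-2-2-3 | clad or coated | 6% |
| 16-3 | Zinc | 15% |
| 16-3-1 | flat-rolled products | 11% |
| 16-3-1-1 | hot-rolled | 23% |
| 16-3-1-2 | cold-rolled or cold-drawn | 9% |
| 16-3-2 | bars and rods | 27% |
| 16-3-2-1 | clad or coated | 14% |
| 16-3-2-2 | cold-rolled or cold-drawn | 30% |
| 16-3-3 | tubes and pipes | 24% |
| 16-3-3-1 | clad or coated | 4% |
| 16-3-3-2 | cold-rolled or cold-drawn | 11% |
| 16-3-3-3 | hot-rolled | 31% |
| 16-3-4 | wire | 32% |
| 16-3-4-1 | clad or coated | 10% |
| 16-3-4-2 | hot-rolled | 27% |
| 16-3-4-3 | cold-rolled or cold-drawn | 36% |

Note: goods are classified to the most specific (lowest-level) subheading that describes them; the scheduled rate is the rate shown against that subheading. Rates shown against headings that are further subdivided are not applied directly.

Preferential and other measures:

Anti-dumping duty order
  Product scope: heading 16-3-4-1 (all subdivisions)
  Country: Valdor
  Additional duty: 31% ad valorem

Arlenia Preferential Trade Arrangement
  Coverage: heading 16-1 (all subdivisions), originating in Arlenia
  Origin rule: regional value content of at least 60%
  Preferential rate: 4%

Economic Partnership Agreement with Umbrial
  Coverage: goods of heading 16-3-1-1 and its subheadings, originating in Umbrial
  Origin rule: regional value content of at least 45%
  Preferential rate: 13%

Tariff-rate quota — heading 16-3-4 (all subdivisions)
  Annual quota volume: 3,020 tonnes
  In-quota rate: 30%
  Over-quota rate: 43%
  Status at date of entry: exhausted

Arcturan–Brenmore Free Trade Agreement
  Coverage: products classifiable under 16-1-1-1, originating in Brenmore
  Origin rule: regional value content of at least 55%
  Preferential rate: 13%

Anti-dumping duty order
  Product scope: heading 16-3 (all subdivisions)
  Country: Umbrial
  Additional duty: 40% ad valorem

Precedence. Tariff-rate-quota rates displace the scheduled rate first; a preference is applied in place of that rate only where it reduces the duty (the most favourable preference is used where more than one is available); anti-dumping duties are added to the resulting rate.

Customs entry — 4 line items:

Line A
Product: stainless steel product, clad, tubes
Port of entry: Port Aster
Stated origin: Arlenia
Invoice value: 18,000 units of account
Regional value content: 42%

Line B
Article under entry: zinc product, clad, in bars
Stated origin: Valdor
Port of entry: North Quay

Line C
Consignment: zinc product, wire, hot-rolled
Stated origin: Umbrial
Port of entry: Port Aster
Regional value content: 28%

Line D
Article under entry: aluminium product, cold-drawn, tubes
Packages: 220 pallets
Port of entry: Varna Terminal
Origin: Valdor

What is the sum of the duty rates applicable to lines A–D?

124%

Line A: stainless steel → 16-1; tubes → 16-1-1; clad → 16-1-1-1. Scheduled 3%. Arlenia agreement on 16-1: RVC < 60%. → 3%.
Line B: zinc → 16-3; in bars → 16-3-2; clad → 16-3-2-1. Scheduled 14%. No special measure applies. → 14%.
Line C: zinc → 16-3; wire → 16-3-4; hot-rolled → 16-3-4-2. Scheduled 27%. quota on 16-3-4 exhausted → over-quota 43%; Umbrial agreement on 16-3-1-1: 16-3-4-2 not covered; anti-dumping (Umbrial, 16-3): +40%; total 43% + 40% = 83%. → 83%.
Line D: aluminium → 16-2; tubes → 16-2-1; cold-drawn → 16-2-1-2. Scheduled 24%. No special measure applies. → 24%.
Sum: 3% + 14% + 83% + 24% = 124%.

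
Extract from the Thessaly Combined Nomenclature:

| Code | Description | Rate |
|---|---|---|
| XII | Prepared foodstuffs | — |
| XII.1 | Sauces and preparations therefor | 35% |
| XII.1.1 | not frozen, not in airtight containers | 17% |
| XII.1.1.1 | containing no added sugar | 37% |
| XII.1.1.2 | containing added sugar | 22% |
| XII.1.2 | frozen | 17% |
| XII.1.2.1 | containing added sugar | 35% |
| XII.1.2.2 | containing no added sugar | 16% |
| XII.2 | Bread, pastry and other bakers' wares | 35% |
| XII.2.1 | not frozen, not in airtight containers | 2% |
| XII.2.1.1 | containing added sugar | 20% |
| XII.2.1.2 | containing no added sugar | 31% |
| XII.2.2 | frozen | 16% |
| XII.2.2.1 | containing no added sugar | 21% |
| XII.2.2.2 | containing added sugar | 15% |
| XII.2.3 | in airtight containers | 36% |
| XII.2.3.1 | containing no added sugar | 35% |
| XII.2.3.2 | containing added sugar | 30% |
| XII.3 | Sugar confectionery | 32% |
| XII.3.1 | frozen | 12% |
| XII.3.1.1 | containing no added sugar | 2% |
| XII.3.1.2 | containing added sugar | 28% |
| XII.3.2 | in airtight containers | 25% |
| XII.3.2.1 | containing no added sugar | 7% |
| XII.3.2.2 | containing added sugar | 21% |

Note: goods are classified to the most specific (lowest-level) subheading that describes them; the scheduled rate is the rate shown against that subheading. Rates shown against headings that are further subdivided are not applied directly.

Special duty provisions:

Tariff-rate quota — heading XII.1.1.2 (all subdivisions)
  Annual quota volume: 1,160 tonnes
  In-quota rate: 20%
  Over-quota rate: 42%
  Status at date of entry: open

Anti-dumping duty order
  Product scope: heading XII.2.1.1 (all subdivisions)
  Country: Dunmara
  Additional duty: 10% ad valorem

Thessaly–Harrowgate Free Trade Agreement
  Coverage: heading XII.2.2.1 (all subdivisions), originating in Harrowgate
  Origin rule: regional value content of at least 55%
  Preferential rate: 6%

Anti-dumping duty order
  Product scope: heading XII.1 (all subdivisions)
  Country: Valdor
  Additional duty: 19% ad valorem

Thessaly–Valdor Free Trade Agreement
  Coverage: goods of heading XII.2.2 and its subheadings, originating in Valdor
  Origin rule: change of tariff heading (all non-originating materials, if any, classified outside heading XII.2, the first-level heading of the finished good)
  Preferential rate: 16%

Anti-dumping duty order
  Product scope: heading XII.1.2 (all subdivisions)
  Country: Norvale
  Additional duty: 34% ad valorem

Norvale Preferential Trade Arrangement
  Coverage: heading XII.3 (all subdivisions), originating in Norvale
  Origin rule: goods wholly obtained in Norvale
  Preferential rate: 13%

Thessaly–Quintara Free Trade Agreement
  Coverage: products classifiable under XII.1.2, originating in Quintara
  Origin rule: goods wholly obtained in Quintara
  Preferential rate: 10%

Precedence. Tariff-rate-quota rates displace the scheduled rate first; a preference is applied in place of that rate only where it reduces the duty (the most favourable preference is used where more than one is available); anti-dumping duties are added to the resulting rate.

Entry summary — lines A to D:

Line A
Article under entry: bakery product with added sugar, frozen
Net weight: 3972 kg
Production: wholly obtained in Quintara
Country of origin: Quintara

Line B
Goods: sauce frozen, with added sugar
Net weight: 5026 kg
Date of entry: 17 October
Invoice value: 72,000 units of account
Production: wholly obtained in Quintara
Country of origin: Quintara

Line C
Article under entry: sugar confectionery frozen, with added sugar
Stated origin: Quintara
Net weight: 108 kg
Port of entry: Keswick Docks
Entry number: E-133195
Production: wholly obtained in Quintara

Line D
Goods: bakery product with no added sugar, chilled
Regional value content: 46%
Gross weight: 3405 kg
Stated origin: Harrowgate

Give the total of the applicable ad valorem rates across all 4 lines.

84%

Line A: bakery product → XII.2; frozen → XII.2.2; with added sugar → XII.2.2.2. Scheduled 15%. Quintara agreement on XII.1.2: XII.2.2.2 not covered. → 15%.
Line B: sauce → XII.1; frozen → XII.1.2; with added sugar → XII.1.2.1. Scheduled 35%. Quintara agreement on XII.1.2: wholly obtained → 10% available; preferential 10%. → 10%.
Line C: sugar confectionery → XII.3; frozen → XII.3.1; with added sugar → XII.3.1.2. Scheduled 28%. Quintara agreement on XII.1.2: XII.3.1.2 not covered. → 28%.
Line D: bakery product → XII.2; chilled → XII.2.1; with no added sugar → XII.2.1.2. Scheduled 31%. Harrowgate agreement on XII.2.2.1: XII.2.1.2 not covered. → 31%.
Sum: 15% + 10% + 28% + 31% = 84%.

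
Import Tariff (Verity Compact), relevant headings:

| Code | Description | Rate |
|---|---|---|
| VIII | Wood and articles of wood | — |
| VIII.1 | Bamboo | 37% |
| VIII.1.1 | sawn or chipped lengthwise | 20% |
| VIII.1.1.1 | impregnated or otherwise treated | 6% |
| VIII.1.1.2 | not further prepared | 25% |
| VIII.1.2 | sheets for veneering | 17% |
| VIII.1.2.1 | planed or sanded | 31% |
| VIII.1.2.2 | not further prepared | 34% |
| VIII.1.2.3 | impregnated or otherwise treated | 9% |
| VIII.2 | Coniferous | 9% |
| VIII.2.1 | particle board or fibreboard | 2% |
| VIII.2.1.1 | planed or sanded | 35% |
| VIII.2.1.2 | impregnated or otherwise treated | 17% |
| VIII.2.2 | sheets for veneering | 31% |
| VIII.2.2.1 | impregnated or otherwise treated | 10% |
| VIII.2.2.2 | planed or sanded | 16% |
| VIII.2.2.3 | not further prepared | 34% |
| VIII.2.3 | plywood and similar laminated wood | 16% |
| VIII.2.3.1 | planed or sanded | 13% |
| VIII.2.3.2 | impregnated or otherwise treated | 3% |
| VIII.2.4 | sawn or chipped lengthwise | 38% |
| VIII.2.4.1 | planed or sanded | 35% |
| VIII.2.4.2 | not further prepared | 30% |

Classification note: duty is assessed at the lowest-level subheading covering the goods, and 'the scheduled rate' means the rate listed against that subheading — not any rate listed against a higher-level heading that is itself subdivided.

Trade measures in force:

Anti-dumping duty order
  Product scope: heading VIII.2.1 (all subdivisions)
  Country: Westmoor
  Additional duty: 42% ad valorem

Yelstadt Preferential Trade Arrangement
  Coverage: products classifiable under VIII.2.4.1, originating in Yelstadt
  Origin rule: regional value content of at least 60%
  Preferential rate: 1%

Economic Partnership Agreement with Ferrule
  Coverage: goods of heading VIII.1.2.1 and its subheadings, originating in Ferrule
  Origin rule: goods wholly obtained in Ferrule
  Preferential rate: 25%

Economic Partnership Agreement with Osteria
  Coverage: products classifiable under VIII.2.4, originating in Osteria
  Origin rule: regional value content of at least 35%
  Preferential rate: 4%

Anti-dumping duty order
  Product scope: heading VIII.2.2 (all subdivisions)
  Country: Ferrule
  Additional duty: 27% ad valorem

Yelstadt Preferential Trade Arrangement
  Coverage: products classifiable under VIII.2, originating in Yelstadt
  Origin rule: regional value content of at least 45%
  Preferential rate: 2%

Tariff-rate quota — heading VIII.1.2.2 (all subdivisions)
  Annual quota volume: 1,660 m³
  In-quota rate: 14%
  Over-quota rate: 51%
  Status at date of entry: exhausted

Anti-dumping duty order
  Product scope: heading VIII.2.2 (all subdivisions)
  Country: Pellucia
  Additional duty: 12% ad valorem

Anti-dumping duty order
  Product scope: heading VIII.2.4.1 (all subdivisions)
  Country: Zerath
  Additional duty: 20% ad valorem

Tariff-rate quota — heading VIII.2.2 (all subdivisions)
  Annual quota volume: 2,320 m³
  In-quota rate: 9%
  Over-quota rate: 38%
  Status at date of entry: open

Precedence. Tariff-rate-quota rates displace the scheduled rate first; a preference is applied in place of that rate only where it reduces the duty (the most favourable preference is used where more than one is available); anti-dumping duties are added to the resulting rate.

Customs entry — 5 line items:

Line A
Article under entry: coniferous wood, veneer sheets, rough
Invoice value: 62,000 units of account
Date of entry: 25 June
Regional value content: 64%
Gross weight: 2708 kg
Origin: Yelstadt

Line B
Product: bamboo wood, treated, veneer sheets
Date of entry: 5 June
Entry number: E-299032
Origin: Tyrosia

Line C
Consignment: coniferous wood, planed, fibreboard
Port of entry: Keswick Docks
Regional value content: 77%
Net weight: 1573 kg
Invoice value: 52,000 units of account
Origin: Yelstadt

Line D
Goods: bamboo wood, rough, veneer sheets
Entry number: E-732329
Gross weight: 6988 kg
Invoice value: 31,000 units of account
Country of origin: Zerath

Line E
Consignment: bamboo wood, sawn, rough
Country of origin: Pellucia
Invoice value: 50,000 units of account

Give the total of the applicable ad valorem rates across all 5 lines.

89%

Line A: coniferous → VIII.2; veneer sheets → VIII.2.2; rough → VIII.2.2.3. Scheduled 34%. quota on VIII.2.2 open → in-quota 9%; Yelstadt agreement on VIII.2.4.1: VIII.2.2.3 not covered; Yelstadt agreement on VIII.2: RVC ≥ 45% → 2% available; preferential 2%. → 2%.
Line B: bamboo → VIII.1; veneer sheets → VIII.1.2; treated → VIII.1.2.3. Scheduled 9%. No special measure applies. → 9%.
Line C: coniferous → VIII.2; fibreboard → VIII.2.1; planed → VIII.2.1.1. Scheduled 35%. Yelstadt agreement on VIII.2.4.1: VIII.2.1.1 not covered; Yelstadt agreement on VIII.2: RVC ≥ 45% → 2% available; preferential 2%. → 2%.
Line D: bamboo → VIII.1; veneer sheets → VIII.1.2; rough → VIII.1.2.2. Scheduled 34%. quota on VIII.1.2.2 exhausted → over-quota 51%. → 51%.
Line E: bamboo → VIII.1; sawn → VIII.1.1; rough → VIII.1.1.2. Scheduled 25%. No special measure applies. → 25%.
Sum: 2% + 9% + 2% + 51% + 25% = 89%.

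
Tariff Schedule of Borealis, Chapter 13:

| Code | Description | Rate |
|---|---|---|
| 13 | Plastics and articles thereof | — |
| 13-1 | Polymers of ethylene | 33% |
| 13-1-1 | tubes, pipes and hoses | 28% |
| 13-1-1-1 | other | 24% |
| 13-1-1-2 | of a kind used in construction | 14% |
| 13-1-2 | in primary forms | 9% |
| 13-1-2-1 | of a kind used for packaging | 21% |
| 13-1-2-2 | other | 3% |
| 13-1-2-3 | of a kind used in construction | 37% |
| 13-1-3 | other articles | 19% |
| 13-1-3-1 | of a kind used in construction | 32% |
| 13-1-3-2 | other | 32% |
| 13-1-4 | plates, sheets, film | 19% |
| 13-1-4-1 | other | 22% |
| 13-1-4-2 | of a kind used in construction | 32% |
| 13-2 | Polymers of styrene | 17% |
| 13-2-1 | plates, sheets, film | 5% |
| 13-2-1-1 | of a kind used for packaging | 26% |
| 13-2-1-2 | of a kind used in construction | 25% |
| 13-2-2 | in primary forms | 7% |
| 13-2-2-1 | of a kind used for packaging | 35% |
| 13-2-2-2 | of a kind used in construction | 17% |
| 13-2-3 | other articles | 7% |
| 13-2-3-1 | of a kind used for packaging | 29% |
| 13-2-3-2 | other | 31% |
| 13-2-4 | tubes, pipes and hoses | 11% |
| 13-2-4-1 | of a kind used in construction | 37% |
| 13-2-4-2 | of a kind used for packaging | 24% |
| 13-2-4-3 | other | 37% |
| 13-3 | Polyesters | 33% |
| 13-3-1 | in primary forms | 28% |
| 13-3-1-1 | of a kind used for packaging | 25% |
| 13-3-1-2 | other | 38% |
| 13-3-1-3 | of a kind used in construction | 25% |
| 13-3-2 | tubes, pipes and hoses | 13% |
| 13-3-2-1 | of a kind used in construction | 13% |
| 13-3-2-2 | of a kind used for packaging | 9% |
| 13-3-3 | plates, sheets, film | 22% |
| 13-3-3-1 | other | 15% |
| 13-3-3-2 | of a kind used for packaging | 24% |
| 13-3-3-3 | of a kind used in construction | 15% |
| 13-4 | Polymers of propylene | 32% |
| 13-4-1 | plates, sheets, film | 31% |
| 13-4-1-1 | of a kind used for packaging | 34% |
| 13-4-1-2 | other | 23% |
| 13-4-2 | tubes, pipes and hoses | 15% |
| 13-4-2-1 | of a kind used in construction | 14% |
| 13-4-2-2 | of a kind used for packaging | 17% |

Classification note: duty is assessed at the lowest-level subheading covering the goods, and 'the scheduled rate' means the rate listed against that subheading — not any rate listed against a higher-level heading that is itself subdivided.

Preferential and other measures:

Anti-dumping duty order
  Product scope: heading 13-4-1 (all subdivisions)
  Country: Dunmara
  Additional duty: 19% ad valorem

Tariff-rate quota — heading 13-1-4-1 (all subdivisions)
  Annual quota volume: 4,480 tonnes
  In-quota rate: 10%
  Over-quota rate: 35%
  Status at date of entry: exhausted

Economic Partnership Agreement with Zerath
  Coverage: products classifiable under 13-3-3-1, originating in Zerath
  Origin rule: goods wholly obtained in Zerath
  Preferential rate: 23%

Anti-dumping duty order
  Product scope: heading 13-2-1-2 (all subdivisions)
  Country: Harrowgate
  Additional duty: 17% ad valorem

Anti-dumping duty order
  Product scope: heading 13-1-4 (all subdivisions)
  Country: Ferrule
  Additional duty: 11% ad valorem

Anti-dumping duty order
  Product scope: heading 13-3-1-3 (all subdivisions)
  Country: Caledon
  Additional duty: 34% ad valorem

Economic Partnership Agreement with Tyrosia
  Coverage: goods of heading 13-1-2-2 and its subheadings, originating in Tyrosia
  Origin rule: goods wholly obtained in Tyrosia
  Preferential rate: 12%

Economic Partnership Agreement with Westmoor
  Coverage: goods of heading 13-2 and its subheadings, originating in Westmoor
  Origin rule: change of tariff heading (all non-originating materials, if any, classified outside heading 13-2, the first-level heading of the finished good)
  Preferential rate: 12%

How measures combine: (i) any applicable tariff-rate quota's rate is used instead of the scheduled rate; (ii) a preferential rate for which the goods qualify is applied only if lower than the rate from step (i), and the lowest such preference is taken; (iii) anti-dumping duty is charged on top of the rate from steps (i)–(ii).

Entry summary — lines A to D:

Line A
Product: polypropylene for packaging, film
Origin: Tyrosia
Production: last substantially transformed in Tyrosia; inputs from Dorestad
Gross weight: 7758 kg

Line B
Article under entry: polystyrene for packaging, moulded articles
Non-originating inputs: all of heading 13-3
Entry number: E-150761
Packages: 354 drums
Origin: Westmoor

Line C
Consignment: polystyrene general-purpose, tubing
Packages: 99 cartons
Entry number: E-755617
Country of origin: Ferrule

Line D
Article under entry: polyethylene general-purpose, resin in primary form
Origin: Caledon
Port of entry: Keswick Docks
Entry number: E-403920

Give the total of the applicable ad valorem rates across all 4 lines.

86%

Line A: polypropylene → 13-4; film → 13-4-1; for packaging → 13-4-1-1. Scheduled 34%. Tyrosia agreement on 13-1-2-2: 13-4-1-1 not covered. → 34%.
Line B: polystyrene → 13-2; moulded articles → 13-2-3; for packaging → 13-2-3-1. Scheduled 29%. Westmoor agreement on 13-2: CTH met → 12% available; preferential 12%. → 12%.
Line C: polystyrene → 13-2; tubing → 13-2-4; general-purpose → 13-2-4-3. Scheduled 37%. No special measure applies. → 37%.
Line D: polyethylene → 13-1; resin in primary form → 13-1-2; general-purpose → 13-1-2-2. Scheduled 3%. No special measure applies. → 3%.
Sum: 34% + 12% + 37% + 3% = 86%.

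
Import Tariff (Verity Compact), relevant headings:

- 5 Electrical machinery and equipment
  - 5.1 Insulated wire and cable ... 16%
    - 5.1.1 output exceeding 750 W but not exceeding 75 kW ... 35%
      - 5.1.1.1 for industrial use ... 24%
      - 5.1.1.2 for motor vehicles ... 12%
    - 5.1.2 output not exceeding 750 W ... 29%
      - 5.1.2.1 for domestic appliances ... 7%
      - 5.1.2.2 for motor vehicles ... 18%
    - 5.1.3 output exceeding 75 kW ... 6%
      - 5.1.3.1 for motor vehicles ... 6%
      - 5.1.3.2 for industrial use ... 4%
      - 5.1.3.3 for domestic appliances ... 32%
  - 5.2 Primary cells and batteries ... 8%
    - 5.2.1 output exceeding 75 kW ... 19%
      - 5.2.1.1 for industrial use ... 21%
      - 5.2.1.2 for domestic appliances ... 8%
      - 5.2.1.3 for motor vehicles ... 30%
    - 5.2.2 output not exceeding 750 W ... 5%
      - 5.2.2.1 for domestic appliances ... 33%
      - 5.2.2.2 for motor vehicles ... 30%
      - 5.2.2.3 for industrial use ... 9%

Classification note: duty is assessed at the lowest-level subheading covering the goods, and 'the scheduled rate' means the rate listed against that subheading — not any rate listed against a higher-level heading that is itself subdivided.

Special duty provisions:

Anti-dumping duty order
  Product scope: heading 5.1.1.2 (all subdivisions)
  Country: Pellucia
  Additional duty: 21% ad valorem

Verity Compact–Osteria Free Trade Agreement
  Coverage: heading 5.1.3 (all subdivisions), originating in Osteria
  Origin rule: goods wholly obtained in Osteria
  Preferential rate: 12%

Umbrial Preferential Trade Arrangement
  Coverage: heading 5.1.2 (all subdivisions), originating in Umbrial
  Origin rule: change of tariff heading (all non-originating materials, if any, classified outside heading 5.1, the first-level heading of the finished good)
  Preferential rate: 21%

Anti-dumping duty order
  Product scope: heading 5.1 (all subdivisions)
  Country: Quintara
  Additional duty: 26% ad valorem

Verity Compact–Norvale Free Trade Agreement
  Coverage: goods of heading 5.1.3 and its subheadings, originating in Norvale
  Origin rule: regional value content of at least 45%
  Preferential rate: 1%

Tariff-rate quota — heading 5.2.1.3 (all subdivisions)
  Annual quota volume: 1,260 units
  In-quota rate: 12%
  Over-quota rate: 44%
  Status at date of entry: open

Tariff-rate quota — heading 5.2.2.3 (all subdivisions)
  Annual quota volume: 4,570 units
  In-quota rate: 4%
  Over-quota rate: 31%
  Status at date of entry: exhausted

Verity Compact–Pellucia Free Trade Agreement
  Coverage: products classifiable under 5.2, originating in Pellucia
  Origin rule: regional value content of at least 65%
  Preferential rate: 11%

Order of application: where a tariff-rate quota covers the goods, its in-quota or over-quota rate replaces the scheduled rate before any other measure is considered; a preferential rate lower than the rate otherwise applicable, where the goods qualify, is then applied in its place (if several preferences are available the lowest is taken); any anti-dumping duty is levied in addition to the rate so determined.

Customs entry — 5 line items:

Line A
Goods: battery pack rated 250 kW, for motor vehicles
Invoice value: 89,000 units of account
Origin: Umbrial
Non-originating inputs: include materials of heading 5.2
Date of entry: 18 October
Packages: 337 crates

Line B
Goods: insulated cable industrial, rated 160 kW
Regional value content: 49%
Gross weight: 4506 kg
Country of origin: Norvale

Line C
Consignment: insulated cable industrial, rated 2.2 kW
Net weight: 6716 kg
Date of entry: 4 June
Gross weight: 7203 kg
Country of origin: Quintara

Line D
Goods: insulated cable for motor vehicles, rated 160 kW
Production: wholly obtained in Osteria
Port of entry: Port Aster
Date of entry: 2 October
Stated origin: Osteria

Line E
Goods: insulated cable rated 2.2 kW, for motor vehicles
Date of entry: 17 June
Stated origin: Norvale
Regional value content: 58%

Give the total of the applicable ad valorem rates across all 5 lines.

81%

Line A: battery pack → 5.2; rated 250 kW → 5.2.1; for motor vehicles → 5.2.1.3. Scheduled 30%. quota on 5.2.1.3 open → in-quota 12%; Umbrial agreement on 5.1.2: 5.2.1.3 not covered. → 12%.
Line B: insulated cable → 5.1; rated 160 kW → 5.1.3; industrial → 5.1.3.2. Scheduled 4%. Norvale agreement on 5.1.3: RVC ≥ 45% → 1% available; preferential 1%. → 1%.
Line C: insulated cable → 5.1; rated 2.2 kW → 5.1.1; industrial → 5.1.1.1. Scheduled 24%. anti-dumping (Quintara, 5.1): +26%; total 24% + 26% = 50%. → 50%.
Line D: insulated cable → 5.1; rated 160 kW → 5.1.3; for motor vehicles → 5.1.3.1. Scheduled 6%. Osteria agreement on 5.1.3: wholly obtained → 12% available; preference 12% not lower than 6% → no reduction. → 6%.
Line E: insulated cable → 5.1; rated 2.2 kW → 5.1.1; for motor vehicles → 5.1.1.2. Scheduled 12%. Norvale agreement on 5.1.3: 5.1.1.2 not covered. → 12%.
Sum: 12% + 1% + 50% + 6% + 12% = 81%.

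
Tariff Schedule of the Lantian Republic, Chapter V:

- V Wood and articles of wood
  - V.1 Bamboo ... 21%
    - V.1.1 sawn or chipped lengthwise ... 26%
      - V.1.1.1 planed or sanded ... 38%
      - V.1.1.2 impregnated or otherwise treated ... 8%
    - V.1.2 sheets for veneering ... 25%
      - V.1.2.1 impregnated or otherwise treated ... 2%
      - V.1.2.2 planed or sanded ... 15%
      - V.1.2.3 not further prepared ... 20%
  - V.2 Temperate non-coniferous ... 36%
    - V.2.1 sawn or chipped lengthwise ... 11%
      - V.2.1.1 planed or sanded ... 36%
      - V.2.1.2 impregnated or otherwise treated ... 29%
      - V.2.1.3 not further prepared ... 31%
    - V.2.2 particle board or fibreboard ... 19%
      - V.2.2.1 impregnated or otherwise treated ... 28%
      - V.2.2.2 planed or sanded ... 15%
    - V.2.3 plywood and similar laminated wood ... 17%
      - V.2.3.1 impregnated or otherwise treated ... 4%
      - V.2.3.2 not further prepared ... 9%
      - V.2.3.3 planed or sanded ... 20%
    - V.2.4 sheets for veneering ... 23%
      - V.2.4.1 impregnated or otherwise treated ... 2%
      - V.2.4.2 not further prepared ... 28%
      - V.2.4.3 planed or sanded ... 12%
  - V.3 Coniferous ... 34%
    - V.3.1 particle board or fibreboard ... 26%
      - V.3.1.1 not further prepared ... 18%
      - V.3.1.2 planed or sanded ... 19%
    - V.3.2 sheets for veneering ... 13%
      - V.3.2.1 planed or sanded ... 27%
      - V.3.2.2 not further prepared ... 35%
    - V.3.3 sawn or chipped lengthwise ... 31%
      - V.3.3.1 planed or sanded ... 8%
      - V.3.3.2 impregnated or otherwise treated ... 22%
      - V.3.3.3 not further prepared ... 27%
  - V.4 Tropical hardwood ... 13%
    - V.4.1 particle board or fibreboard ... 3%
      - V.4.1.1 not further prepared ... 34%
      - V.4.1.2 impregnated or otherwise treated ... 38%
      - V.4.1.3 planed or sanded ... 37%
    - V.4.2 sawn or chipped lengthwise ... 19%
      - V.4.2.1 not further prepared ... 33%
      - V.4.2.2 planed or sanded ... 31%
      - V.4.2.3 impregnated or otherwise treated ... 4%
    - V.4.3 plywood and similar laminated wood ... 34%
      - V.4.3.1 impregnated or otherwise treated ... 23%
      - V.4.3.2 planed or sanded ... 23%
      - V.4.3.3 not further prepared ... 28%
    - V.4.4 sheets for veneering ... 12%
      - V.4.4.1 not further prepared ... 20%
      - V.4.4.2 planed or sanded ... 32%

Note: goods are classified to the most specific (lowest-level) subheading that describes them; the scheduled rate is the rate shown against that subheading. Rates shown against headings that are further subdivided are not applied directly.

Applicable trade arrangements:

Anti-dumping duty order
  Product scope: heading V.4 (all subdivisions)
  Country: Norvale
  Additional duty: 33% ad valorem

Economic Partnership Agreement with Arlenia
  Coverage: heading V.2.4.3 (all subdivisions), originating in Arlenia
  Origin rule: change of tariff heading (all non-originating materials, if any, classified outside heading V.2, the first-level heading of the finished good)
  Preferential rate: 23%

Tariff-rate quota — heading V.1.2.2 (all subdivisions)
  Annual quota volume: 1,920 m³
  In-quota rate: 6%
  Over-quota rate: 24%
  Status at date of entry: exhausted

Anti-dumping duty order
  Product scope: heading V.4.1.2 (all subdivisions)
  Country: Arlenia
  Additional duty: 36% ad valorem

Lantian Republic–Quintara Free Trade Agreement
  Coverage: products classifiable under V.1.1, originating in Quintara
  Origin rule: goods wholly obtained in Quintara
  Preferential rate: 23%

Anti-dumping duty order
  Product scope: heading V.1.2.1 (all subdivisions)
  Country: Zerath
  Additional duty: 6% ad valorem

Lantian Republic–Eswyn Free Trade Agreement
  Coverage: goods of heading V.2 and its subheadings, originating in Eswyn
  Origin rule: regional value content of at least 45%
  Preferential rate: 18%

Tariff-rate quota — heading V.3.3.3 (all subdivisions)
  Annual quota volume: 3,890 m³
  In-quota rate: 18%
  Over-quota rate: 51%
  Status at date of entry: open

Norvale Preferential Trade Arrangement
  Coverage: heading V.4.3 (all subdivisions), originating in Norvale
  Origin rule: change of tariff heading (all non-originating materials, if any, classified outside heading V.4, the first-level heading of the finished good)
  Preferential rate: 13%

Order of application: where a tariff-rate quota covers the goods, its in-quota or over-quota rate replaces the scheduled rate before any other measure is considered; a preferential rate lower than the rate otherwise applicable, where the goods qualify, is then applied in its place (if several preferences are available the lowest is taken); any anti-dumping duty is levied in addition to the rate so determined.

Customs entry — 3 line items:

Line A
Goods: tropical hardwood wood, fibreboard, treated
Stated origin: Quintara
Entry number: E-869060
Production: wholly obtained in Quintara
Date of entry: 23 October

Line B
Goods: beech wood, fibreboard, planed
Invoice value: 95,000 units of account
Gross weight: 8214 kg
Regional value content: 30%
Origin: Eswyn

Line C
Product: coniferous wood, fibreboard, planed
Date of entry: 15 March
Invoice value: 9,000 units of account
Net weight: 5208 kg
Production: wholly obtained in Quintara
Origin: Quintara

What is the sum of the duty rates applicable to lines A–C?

Line A: tropical hardwood → V.4; fibreboard → V.4.1; treated → V.4.1.2. Scheduled 38%. Quintara agreement on V.1.1: V.4.1.2 not covered. → 38%.
Line B: beech → V.2; fibreboard → V.2.2; planed → V.2.2.2. Scheduled 15%. Eswyn agreement on V.2: RVC < 45%. → 15%.
Line C: coniferous → V.3; fibreboard → V.3.1; planed → V.3.1.2. Scheduled 19%. Quintara agreement on V.1.1: V.3.1.2 not covered. → 19%.
Sum: 38% + 15% + 19% = 72%.

72%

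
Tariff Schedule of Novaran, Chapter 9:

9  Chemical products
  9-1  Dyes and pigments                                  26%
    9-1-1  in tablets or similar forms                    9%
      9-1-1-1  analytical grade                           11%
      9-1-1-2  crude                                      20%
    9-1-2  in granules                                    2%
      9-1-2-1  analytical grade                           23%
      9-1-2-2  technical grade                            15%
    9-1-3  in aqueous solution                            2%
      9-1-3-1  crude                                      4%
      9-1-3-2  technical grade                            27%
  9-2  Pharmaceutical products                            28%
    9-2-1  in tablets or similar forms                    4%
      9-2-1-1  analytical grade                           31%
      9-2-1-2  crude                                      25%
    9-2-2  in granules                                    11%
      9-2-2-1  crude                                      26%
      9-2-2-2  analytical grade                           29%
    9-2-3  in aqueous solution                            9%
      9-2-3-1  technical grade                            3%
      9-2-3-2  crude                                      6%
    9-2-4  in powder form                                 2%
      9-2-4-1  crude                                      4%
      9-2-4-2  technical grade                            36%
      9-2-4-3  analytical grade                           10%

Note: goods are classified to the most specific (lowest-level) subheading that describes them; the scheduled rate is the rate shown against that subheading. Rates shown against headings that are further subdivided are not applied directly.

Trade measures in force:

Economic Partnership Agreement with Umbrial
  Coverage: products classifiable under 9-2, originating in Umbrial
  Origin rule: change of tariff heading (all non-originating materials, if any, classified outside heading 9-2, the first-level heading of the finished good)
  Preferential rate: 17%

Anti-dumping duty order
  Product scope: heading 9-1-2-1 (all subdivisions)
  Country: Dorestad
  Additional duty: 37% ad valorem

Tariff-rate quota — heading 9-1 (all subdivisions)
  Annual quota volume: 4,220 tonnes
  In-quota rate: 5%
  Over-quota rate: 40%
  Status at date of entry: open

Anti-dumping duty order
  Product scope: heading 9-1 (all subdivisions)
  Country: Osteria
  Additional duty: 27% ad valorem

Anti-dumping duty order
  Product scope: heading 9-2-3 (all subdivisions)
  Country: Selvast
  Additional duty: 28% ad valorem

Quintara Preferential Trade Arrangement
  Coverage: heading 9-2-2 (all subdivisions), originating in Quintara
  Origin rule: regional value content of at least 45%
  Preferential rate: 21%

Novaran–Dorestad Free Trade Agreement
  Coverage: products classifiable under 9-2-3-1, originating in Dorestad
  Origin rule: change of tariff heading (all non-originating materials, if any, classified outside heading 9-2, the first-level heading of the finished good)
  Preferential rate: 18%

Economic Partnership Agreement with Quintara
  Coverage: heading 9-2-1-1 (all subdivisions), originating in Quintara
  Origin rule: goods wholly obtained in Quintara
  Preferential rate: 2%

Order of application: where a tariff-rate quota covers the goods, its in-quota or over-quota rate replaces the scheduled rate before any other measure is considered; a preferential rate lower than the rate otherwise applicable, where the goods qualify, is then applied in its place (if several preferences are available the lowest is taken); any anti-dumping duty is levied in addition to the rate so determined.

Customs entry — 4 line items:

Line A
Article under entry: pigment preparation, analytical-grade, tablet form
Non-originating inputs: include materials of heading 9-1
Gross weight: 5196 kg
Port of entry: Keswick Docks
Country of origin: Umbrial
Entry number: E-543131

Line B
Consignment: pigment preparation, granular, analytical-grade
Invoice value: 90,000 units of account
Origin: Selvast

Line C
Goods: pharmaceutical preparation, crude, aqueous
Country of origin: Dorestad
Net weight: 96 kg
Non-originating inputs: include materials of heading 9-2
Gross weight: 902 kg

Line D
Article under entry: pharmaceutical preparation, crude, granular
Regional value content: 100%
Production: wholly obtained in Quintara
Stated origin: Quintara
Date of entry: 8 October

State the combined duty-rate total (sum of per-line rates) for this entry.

Line A: pigment → 9-1; tablet form → 9-1-1; analytical-grade → 9-1-1-1. Scheduled 11%. quota on 9-1 open → in-quota 5%; Umbrial agreement on 9-2: 9-1-1-1 not covered. → 5%.
Line B: pigment → 9-1; granular → 9-1-2; analytical-grade → 9-1-2-1. Scheduled 23%. quota on 9-1 open → in-quota 5%. → 5%.
Line C: pharmaceutical → 9-2; aqueous → 9-2-3; crude → 9-2-3-2. Scheduled 6%. Dorestad agreement on 9-2-3-1: 9-2-3-2 not covered. → 6%.
Line D: pharmaceutical → 9-2; granular → 9-2-2; crude → 9-2-2-1. Scheduled 26%. Quintara agreement on 9-2-2: RVC ≥ 45% → 21% available; Quintara agreement on 9-2-1-1: 9-2-2-1 not covered; preferential 21%. → 21%.
Sum: 5% + 5% + 6% + 21% = 37%.

37%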